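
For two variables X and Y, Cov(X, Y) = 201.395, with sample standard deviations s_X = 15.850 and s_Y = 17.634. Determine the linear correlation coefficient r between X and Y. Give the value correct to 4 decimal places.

r = Cov(X,Y) / (s_X · s_Y) = 201.395 / (15.850 × 17.634)
  = 201.395 / 279.4989 ≈ 0.7206

0.7206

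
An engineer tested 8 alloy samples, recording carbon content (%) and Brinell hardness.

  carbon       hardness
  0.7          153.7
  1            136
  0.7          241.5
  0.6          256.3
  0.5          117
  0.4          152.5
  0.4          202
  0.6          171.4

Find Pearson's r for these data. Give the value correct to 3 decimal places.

n = 8, Σx = 4.9, Σy = 1430.4, Σx² = 3.27, Σy² = 273258.84, Σxy = 869.56
nΣxy − ΣxΣy = 6956.48 − 7008.96 = -52.48
nΣx² − (Σx)² = 26.16 − 24.01 = 2.15; nΣy² − (Σy)² = 2186070.72 − 2046044.16 = 140026.56
r = -52.48 / √(2.15 × 140026.56) = -52.48 / 548.6867 ≈ -0.096

-0.096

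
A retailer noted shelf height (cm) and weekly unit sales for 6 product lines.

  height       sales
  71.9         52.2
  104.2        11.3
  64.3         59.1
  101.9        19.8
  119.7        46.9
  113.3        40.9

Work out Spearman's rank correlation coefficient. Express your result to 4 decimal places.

Rank height: 2, 4, 1, 3, 6, 5
Rank sales: 5, 1, 6, 2, 4, 3
d = rank(height) − rank(sales): -3, 3, -5, 1, 2, 2; Σd² = 52
ρ = 1 − 6Σd² / [n(n²−1)] = 1 − 6×52 / (6×35) = 1 − 312/210 ≈ -0.4857

-0.4857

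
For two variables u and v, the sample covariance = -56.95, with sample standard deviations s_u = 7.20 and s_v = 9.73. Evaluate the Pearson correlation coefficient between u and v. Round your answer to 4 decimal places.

-0.8129

r = Cov(u,v) / (s_u · s_v) = -56.95 / (7.20 × 9.73)
  = -56.95 / 70.0560 ≈ -0.8129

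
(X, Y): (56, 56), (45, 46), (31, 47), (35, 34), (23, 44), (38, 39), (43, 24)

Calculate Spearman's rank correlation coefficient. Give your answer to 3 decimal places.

Rank X: 7, 6, 2, 3, 1, 4, 5
Rank Y: 7, 5, 6, 2, 4, 3, 1
d = rank(X) − rank(Y): 0, 1, -4, 1, -3, 1, 4; Σd² = 44
ρ = 1 − 6Σd² / [n(n²−1)] = 1 − 6×44 / (7×48) = 1 − 264/336 ≈ 0.214

0.214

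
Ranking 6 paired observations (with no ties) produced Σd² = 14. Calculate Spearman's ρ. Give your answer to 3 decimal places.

ρ = 1 − 6Σd² / [n(n²−1)] = 1 − 6×14 / (6×35)
  = 1 − 84/210 = 1 − 0.4000 ≈ 0.600

0.600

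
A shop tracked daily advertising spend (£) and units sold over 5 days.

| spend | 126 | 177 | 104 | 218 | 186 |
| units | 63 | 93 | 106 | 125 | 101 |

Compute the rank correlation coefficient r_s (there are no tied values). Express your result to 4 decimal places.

0.4000

Rank spend: 2, 3, 1, 5, 4
Rank units: 1, 2, 4, 5, 3
d = rank(spend) − rank(units): 1, 1, -3, 0, 1; Σd² = 12
ρ = 1 − 6Σd² / [n(n²−1)] = 1 − 6×12 / (5×24) = 1 − 72/120 ≈ 0.4000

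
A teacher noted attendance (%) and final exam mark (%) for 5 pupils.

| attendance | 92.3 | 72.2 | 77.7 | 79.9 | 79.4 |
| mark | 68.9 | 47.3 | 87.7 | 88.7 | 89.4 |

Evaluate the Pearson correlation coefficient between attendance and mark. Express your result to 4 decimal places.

n = 5, Σx = 401.5, Σy = 382, Σx² = 32457.79, Σy² = 30535.84, Σxy = 30774.31
nΣxy − ΣxΣy = 153871.55 − 153373 = 498.55
nΣx² − (Σx)² = 162288.95 − 161202.25 = 1086.7; nΣy² − (Σy)² = 152679.2 − 145924 = 6755.2
r = 498.55 / √(1086.7 × 6755.2) = 498.55 / 2709.4051 ≈ 0.1840

0.1840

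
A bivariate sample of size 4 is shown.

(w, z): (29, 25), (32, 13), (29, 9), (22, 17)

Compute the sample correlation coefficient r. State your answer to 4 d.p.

-0.1840

n = 4, Σw = 112, Σz = 64, Σw² = 3190, Σz² = 1164, Σwz = 1776
nΣwz − ΣwΣz = 7104 − 7168 = -64
nΣw² − (Σw)² = 12760 − 12544 = 216; nΣz² − (Σz)² = 4656 − 4096 = 560
r = -64 / √(216 × 560) = -64 / 347.7930 ≈ -0.1840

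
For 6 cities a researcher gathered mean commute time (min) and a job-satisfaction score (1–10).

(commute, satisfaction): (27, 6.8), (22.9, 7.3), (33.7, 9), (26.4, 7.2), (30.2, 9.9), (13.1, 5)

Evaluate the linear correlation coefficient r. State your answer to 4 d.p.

0.8767

n = 6, Σx = 153.3, Σy = 45.2, Σx² = 4169.71, Σy² = 355.38, Σxy = 1208.63
nΣxy − ΣxΣy = 7251.78 − 6929.16 = 322.62
nΣx² − (Σx)² = 25018.26 − 23500.89 = 1517.37; nΣy² − (Σy)² = 2132.28 − 2043.04 = 89.24
r = 322.62 / √(1517.37 × 89.24) = 322.62 / 367.9811 ≈ 0.8767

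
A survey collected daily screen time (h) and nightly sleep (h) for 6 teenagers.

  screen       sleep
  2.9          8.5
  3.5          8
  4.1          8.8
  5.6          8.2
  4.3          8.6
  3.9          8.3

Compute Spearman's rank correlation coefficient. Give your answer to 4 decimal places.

Rank screen: 1, 2, 4, 6, 5, 3
Rank sleep: 4, 1, 6, 2, 5, 3
d = rank(screen) − rank(sleep): -3, 1, -2, 4, 0, 0; Σd² = 30
ρ = 1 − 6Σd² / [n(n²−1)] = 1 − 6×30 / (6×35) = 1 − 180/210 ≈ 0.1429

0.1429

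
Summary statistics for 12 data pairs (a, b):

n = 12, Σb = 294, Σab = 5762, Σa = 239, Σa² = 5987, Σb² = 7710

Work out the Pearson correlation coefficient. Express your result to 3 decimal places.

r = (nΣab − ΣaΣb) / √[(nΣa² − (Σa)²)(nΣb² − (Σb)²)]
Numerator: 12×5762 − 239×294 = -1122
Denominator: √[(71844 − 57121)(92520 − 86436)] = √[14723 × 6084] = 9464.3928
r = -1122 / 9464.3928 ≈ -0.119

-0.119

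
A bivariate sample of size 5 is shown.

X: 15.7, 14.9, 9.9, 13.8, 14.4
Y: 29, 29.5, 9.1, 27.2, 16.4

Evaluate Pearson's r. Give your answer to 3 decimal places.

0.837

n = 5, ΣX = 68.7, ΣY = 111.2, ΣX² = 964.31, ΣY² = 2802.86, ΣXY = 1596.46
nΣXY − ΣXΣY = 7982.3 − 7639.44 = 342.86
nΣX² − (ΣX)² = 4821.55 − 4719.69 = 101.86; nΣY² − (ΣY)² = 14014.3 − 12365.44 = 1648.86
r = 342.86 / √(101.86 × 1648.86) = 342.86 / 409.8205 ≈ 0.837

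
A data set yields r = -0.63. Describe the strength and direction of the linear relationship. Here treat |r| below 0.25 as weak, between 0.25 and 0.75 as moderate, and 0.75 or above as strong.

moderate negative

r = -0.63 < 0 so the relationship is negative.
|r| = 0.63, which falls in the moderate range.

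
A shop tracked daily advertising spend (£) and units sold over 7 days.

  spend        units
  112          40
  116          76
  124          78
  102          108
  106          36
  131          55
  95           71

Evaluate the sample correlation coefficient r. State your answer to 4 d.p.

-0.1867

n = 7, Σx = 786, Σy = 464, Σx² = 89202, Σy² = 34486, Σxy = 51750
nΣxy − ΣxΣy = 362250 − 364704 = -2454
nΣx² − (Σx)² = 624414 − 617796 = 6618; nΣy² − (Σy)² = 241402 − 215296 = 26106
r = -2454 / √(6618 × 26106) = -2454 / 13144.1815 ≈ -0.1867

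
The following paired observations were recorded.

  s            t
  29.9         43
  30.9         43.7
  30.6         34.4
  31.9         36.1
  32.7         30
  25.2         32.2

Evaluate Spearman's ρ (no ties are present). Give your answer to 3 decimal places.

Rank s: 2, 4, 3, 5, 6, 1
Rank t: 5, 6, 3, 4, 1, 2
d = rank(s) − rank(t): -3, -2, 0, 1, 5, -1; Σd² = 40
ρ = 1 − 6Σd² / [n(n²−1)] = 1 − 6×40 / (6×35) = 1 − 240/210 ≈ -0.143

-0.143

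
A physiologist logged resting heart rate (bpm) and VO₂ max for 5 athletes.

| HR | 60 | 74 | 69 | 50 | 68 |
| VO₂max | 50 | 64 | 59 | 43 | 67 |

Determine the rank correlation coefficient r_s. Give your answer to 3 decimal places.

0.700

Rank HR: 2, 5, 4, 1, 3
Rank VO₂max: 2, 4, 3, 1, 5
d = rank(HR) − rank(VO₂max): 0, 1, 1, 0, -2; Σd² = 6
ρ = 1 − 6Σd² / [n(n²−1)] = 1 − 6×6 / (5×24) = 1 − 36/120 ≈ 0.700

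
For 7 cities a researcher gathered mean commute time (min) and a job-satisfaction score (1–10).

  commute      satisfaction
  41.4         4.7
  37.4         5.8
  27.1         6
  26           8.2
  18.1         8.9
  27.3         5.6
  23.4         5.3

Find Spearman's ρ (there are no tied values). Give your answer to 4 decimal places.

Rank commute: 7, 6, 4, 3, 1, 5, 2
Rank satisfaction: 1, 4, 5, 6, 7, 3, 2
d = rank(commute) − rank(satisfaction): 6, 2, -1, -3, -6, 2, 0; Σd² = 90
ρ = 1 − 6Σd² / [n(n²−1)] = 1 − 6×90 / (7×48) = 1 − 540/336 ≈ -0.6071

-0.6071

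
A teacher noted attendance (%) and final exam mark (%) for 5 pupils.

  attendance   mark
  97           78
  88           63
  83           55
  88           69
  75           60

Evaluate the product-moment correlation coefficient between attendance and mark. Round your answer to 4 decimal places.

0.8138

n = 5, Σx = 431, Σy = 325, Σx² = 37411, Σy² = 21439, Σxy = 28247
nΣxy − ΣxΣy = 141235 − 140075 = 1160
nΣx² − (Σx)² = 187055 − 185761 = 1294; nΣy² − (Σy)² = 107195 − 105625 = 1570
r = 1160 / √(1294 × 1570) = 1160 / 1425.3350 ≈ 0.8138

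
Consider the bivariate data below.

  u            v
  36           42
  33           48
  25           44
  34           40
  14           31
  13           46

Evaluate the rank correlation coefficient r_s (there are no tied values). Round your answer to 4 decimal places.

-0.1429

Rank u: 6, 4, 3, 5, 2, 1
Rank v: 3, 6, 4, 2, 1, 5
d = rank(u) − rank(v): 3, -2, -1, 3, 1, -4; Σd² = 40
ρ = 1 − 6Σd² / [n(n²−1)] = 1 − 6×40 / (6×35) = 1 − 240/210 ≈ -0.1429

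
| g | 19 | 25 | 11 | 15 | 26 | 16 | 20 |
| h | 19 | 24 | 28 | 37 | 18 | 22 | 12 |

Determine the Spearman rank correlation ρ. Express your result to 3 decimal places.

-0.679

Rank g: 4, 6, 1, 2, 7, 3, 5
Rank h: 3, 5, 6, 7, 2, 4, 1
d = rank(g) − rank(h): 1, 1, -5, -5, 5, -1, 4; Σd² = 94
ρ = 1 − 6Σd² / [n(n²−1)] = 1 − 6×94 / (7×48) = 1 − 564/336 ≈ -0.679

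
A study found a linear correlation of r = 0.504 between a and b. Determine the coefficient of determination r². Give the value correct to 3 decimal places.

r² = (0.504)² = 0.254

0.254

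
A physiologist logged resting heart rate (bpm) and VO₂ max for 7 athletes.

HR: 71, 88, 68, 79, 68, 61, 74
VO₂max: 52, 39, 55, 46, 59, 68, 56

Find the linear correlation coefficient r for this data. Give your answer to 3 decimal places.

n = 7, Σx = 509, Σy = 375, Σx² = 37471, Σy² = 20607, Σxy = 26802
nΣxy − ΣxΣy = 187614 − 190875 = -3261
nΣx² − (Σx)² = 262297 − 259081 = 3216; nΣy² − (Σy)² = 144249 − 140625 = 3624
r = -3261 / √(3216 × 3624) = -3261 / 3413.9104 ≈ -0.955

-0.955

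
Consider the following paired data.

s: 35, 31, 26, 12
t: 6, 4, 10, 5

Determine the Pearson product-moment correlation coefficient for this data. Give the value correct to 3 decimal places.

n = 4, Σs = 104, Σt = 25, Σs² = 3006, Σt² = 177, Σst = 654
nΣst − ΣsΣt = 2616 − 2600 = 16
nΣs² − (Σs)² = 12024 − 10816 = 1208; nΣt² − (Σt)² = 708 − 625 = 83
r = 16 / √(1208 × 83) = 16 / 316.6449 ≈ 0.051

0.051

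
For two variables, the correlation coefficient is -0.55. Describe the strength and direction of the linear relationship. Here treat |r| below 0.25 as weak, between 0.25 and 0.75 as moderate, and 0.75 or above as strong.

moderate negative

r = -0.55 < 0 so the relationship is negative.
|r| = 0.55, which falls in the moderate range.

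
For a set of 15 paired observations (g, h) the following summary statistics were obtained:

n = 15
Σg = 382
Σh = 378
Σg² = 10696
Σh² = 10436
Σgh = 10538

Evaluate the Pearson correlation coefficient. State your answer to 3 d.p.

0.971

r = (nΣgh − ΣgΣh) / √[(nΣg² − (Σg)²)(nΣh² − (Σh)²)]
Numerator: 15×10538 − 382×378 = 13674
Denominator: √[(160440 − 145924)(156540 − 142884)] = √[14516 × 13656] = 14079.4352
r = 13674 / 14079.4352 ≈ 0.971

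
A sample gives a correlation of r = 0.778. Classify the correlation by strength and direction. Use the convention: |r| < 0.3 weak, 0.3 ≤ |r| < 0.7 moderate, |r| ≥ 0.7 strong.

strong positive

r = 0.778 > 0 so the relationship is positive.
|r| = 0.778, which falls in the strong range.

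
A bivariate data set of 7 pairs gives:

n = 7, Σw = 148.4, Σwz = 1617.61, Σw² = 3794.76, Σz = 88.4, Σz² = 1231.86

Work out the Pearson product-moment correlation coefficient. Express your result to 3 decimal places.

r = (nΣwz − ΣwΣz) / √[(nΣw² − (Σw)²)(nΣz² − (Σz)²)]
Numerator: 7×1617.61 − 148.4×88.4 = -1795.29
Denominator: √[(26563.32 − 22022.56)(8623.02 − 7814.56)] = √[4540.76 × 808.46] = 1915.9913
r = -1795.29 / 1915.9913 ≈ -0.937

-0.937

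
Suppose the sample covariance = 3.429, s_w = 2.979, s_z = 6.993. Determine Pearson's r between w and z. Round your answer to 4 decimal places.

r = Cov(w,z) / (s_w · s_z) = 3.429 / (2.979 × 6.993)
  = 3.429 / 20.8321 ≈ 0.1646

0.1646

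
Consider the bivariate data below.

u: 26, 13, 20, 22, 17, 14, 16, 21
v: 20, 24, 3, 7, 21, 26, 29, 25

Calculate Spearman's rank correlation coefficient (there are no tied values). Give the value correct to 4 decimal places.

Rank u: 8, 1, 5, 7, 4, 2, 3, 6
Rank v: 3, 5, 1, 2, 4, 7, 8, 6
d = rank(u) − rank(v): 5, -4, 4, 5, 0, -5, -5, 0; Σd² = 132
ρ = 1 − 6Σd² / [n(n²−1)] = 1 − 6×132 / (8×63) = 1 − 792/504 ≈ -0.5714

-0.5714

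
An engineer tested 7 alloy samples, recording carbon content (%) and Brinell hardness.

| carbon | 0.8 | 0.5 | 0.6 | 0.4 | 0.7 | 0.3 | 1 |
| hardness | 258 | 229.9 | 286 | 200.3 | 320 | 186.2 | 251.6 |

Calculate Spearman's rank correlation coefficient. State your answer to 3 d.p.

Rank carbon: 6, 3, 4, 2, 5, 1, 7
Rank hardness: 5, 3, 6, 2, 7, 1, 4
d = rank(carbon) − rank(hardness): 1, 0, -2, 0, -2, 0, 3; Σd² = 18
ρ = 1 − 6Σd² / [n(n²−1)] = 1 − 6×18 / (7×48) = 1 − 108/336 ≈ 0.679

0.679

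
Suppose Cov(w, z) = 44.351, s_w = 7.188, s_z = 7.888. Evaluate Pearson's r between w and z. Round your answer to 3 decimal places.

r = Cov(w,z) / (s_w · s_z) = 44.351 / (7.188 × 7.888)
  = 44.351 / 56.6989 ≈ 0.782

0.782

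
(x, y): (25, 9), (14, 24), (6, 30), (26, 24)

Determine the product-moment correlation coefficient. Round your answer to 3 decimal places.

-0.700

n = 4, Σx = 71, Σy = 87, Σx² = 1533, Σy² = 2133, Σxy = 1365
nΣxy − ΣxΣy = 5460 − 6177 = -717
nΣx² − (Σx)² = 6132 − 5041 = 1091; nΣy² − (Σy)² = 8532 − 7569 = 963
r = -717 / √(1091 × 963) = -717 / 1025.0039 ≈ -0.700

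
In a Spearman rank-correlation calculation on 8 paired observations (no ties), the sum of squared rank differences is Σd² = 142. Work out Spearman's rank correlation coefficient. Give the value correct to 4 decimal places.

-0.6905

ρ = 1 − 6Σd² / [n(n²−1)] = 1 − 6×142 / (8×63)
  = 1 − 852/504 = 1 − 1.69048 ≈ -0.6905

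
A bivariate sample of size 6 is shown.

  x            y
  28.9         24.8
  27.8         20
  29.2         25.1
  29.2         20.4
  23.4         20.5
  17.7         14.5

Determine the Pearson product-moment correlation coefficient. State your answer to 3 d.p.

0.842

n = 6, Σx = 156.2, Σy = 125.3, Σx² = 4174.18, Σy² = 2691.71, Σxy = 3337.67
nΣxy − ΣxΣy = 20026.02 − 19571.86 = 454.16
nΣx² − (Σx)² = 25045.08 − 24398.44 = 646.64; nΣy² − (Σy)² = 16150.26 − 15700.09 = 450.17
r = 454.16 / √(646.64 × 450.17) = 454.16 / 539.5349 ≈ 0.842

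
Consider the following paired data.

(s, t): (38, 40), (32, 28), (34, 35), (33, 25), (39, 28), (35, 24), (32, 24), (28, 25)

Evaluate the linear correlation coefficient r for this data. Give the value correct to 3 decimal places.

n = 8, Σs = 271, Σt = 229, Σs² = 9267, Σt² = 6795, Σst = 7831
nΣst − ΣsΣt = 62648 − 62059 = 589
nΣs² − (Σs)² = 74136 − 73441 = 695; nΣt² − (Σt)² = 54360 − 52441 = 1919
r = 589 / √(695 × 1919) = 589 / 1154.8615 ≈ 0.510

0.510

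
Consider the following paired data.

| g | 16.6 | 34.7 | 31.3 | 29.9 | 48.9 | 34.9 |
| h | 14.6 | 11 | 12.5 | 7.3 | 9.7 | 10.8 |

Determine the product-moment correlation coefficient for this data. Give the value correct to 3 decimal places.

n = 6, Σg = 196.3, Σh = 65.9, Σg² = 6962.57, Σh² = 754.43, Σgh = 2084.83
nΣgh − ΣgΣh = 12508.98 − 12936.17 = -427.19
nΣg² − (Σg)² = 41775.42 − 38533.69 = 3241.73; nΣh² − (Σh)² = 4526.58 − 4342.81 = 183.77
r = -427.19 / √(3241.73 × 183.77) = -427.19 / 771.8372 ≈ -0.553

-0.553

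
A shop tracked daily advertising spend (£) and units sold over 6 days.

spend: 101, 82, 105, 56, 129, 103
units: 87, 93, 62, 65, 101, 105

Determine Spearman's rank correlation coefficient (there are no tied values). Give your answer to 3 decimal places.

0.257

Rank spend: 3, 2, 5, 1, 6, 4
Rank units: 3, 4, 1, 2, 5, 6
d = rank(spend) − rank(units): 0, -2, 4, -1, 1, -2; Σd² = 26
ρ = 1 − 6Σd² / [n(n²−1)] = 1 − 6×26 / (6×35) = 1 − 156/210 ≈ 0.257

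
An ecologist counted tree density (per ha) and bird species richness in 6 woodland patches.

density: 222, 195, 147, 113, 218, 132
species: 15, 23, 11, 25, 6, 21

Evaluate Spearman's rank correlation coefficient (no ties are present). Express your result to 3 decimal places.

Rank density: 6, 4, 3, 1, 5, 2
Rank species: 3, 5, 2, 6, 1, 4
d = rank(density) − rank(species): 3, -1, 1, -5, 4, -2; Σd² = 56
ρ = 1 − 6Σd² / [n(n²−1)] = 1 − 6×56 / (6×35) = 1 − 336/210 ≈ -0.600

-0.600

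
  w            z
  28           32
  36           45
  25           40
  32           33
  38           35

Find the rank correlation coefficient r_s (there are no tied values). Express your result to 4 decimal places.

Rank w: 2, 4, 1, 3, 5
Rank z: 1, 5, 4, 2, 3
d = rank(w) − rank(z): 1, -1, -3, 1, 2; Σd² = 16
ρ = 1 − 6Σd² / [n(n²−1)] = 1 − 6×16 / (5×24) = 1 − 96/120 ≈ 0.2000

0.2000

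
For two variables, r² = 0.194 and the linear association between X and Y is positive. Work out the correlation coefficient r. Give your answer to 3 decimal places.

0.440

|r| = √0.194 = 0.440
The association is positive, so r = 0.440.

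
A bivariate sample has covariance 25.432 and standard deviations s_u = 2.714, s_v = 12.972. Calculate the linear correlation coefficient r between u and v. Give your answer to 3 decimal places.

r = Cov(u,v) / (s_u · s_v) = 25.432 / (2.714 × 12.972)
  = 25.432 / 35.2060 ≈ 0.722

0.722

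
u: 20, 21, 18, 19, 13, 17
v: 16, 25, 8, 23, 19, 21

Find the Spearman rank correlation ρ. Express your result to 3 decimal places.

Rank u: 5, 6, 3, 4, 1, 2
Rank v: 2, 6, 1, 5, 3, 4
d = rank(u) − rank(v): 3, 0, 2, -1, -2, -2; Σd² = 22
ρ = 1 − 6Σd² / [n(n²−1)] = 1 − 6×22 / (6×35) = 1 − 132/210 ≈ 0.371

0.371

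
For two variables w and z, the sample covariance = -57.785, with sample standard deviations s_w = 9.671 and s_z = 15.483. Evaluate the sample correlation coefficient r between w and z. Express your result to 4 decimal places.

-0.3859

r = Cov(w,z) / (s_w · s_z) = -57.785 / (9.671 × 15.483)
  = -57.785 / 149.7361 ≈ -0.3859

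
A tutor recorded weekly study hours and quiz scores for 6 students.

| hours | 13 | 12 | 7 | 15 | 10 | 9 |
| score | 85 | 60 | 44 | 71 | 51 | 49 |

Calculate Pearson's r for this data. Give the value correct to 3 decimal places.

n = 6, Σx = 66, Σy = 360, Σx² = 768, Σy² = 22804, Σxy = 4149
nΣxy − ΣxΣy = 24894 − 23760 = 1134
nΣx² − (Σx)² = 4608 − 4356 = 252; nΣy² − (Σy)² = 136824 − 129600 = 7224
r = 1134 / √(252 × 7224) = 1134 / 1349.2398 ≈ 0.840

0.840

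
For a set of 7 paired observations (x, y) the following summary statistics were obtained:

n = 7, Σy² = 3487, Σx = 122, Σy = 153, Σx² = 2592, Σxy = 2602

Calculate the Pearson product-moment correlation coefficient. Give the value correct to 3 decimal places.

r = (nΣxy − ΣxΣy) / √[(nΣx² − (Σx)²)(nΣy² − (Σy)²)]
Numerator: 7×2602 − 122×153 = -452
Denominator: √[(18144 − 14884)(24409 − 23409)] = √[3260 × 1000] = 1805.5470
r = -452 / 1805.5470 ≈ -0.250

-0.250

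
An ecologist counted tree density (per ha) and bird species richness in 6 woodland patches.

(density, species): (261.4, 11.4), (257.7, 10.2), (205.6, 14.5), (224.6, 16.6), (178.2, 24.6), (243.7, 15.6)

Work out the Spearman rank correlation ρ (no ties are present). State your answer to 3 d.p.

Rank density: 6, 5, 2, 3, 1, 4
Rank species: 2, 1, 3, 5, 6, 4
d = rank(density) − rank(species): 4, 4, -1, -2, -5, 0; Σd² = 62
ρ = 1 − 6Σd² / [n(n²−1)] = 1 − 6×62 / (6×35) = 1 − 372/210 ≈ -0.771

-0.771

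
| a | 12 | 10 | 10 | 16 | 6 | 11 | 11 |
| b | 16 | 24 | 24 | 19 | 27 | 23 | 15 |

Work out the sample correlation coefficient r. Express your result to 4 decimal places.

n = 7, Σa = 76, Σb = 148, Σa² = 878, Σb² = 3252, Σab = 1556
nΣab − ΣaΣb = 10892 − 11248 = -356
nΣa² − (Σa)² = 6146 − 5776 = 370; nΣb² − (Σb)² = 22764 − 21904 = 860
r = -356 / √(370 × 860) = -356 / 564.0922 ≈ -0.6311

-0.6311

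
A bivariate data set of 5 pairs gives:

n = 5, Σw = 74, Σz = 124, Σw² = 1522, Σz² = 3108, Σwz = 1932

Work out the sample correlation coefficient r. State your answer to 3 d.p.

0.818

r = (nΣwz − ΣwΣz) / √[(nΣw² − (Σw)²)(nΣz² − (Σz)²)]
Numerator: 5×1932 − 74×124 = 484
Denominator: √[(7610 − 5476)(15540 − 15376)] = √[2134 × 164] = 591.5877
r = 484 / 591.5877 ≈ 0.818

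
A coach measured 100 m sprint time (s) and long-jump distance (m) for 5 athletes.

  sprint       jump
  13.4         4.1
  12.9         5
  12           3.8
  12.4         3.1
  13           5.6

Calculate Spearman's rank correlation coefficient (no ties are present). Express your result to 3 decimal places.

0.600

Rank sprint: 5, 3, 1, 2, 4
Rank jump: 3, 4, 2, 1, 5
d = rank(sprint) − rank(jump): 2, -1, -1, 1, -1; Σd² = 8
ρ = 1 − 6Σd² / [n(n²−1)] = 1 − 6×8 / (5×24) = 1 − 48/120 ≈ 0.600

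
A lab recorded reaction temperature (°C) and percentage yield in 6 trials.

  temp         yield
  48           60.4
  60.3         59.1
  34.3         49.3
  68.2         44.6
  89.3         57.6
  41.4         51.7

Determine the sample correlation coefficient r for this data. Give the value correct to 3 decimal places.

n = 6, Σx = 341.5, Σy = 322.7, Σx² = 21456.27, Σy² = 17551.27, Σxy = 18479.7
nΣxy − ΣxΣy = 110878.2 − 110202.05 = 676.15
nΣx² − (Σx)² = 128737.62 − 116622.25 = 12115.37; nΣy² − (Σy)² = 105307.62 − 104135.29 = 1172.33
r = 676.15 / √(12115.37 × 1172.33) = 676.15 / 3768.7149 ≈ 0.179

0.179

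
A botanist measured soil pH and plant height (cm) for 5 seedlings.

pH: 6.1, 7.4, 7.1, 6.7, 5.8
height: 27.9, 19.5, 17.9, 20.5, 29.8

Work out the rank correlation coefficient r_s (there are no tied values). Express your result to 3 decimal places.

Rank pH: 2, 5, 4, 3, 1
Rank height: 4, 2, 1, 3, 5
d = rank(pH) − rank(height): -2, 3, 3, 0, -4; Σd² = 38
ρ = 1 − 6Σd² / [n(n²−1)] = 1 − 6×38 / (5×24) = 1 − 228/120 ≈ -0.900

-0.900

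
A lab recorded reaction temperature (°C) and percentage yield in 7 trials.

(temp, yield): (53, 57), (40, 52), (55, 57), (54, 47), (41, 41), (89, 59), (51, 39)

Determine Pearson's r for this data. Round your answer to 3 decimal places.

0.549

n = 7, Σx = 383, Σy = 352, Σx² = 22553, Σy² = 18094, Σxy = 19695
nΣxy − ΣxΣy = 137865 − 134816 = 3049
nΣx² − (Σx)² = 157871 − 146689 = 11182; nΣy² − (Σy)² = 126658 − 123904 = 2754
r = 3049 / √(11182 × 2754) = 3049 / 5549.3448 ≈ 0.549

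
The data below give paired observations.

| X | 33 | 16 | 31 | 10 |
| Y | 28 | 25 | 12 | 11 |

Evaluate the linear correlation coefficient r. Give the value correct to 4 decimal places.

0.3243

n = 4, ΣX = 90, ΣY = 76, ΣX² = 2406, ΣY² = 1674, ΣXY = 1806
nΣXY − ΣXΣY = 7224 − 6840 = 384
nΣX² − (ΣX)² = 9624 − 8100 = 1524; nΣY² − (ΣY)² = 6696 − 5776 = 920
r = 384 / √(1524 × 920) = 384 / 1184.0946 ≈ 0.3243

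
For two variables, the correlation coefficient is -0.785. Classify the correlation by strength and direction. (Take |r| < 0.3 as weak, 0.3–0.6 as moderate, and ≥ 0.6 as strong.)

strong negative

r = -0.785 < 0 so the relationship is negative.
|r| = 0.785, which falls in the strong range.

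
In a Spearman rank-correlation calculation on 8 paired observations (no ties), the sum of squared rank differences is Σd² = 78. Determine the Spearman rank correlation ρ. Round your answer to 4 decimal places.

0.0714

ρ = 1 − 6Σd² / [n(n²−1)] = 1 − 6×78 / (8×63)
  = 1 − 468/504 = 1 − 0.92857 ≈ 0.0714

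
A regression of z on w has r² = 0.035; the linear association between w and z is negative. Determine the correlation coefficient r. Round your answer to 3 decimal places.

-0.187

|r| = √0.035 = 0.187
The association is negative, so r = −0.187.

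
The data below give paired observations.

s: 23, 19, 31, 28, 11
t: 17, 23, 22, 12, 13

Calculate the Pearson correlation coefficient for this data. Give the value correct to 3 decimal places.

0.254

n = 5, Σs = 112, Σt = 87, Σs² = 2756, Σt² = 1615, Σst = 1989
nΣst − ΣsΣt = 9945 − 9744 = 201
nΣs² − (Σs)² = 13780 − 12544 = 1236; nΣt² − (Σt)² = 8075 − 7569 = 506
r = 201 / √(1236 × 506) = 201 / 790.8325 ≈ 0.254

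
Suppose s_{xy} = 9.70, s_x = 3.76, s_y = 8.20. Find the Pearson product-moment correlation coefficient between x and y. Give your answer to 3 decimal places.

0.315

r = Cov(x,y) / (s_x · s_y) = 9.70 / (3.76 × 8.20)
  = 9.70 / 30.8320 ≈ 0.315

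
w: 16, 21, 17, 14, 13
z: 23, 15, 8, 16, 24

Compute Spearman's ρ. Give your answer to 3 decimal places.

Rank w: 3, 5, 4, 2, 1
Rank z: 4, 2, 1, 3, 5
d = rank(w) − rank(z): -1, 3, 3, -1, -4; Σd² = 36
ρ = 1 − 6Σd² / [n(n²−1)] = 1 − 6×36 / (5×24) = 1 − 216/120 ≈ -0.800

-0.800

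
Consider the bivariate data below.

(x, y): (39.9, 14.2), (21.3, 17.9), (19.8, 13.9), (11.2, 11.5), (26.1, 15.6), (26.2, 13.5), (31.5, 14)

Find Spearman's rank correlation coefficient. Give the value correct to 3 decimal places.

Rank x: 7, 3, 2, 1, 4, 5, 6
Rank y: 5, 7, 3, 1, 6, 2, 4
d = rank(x) − rank(y): 2, -4, -1, 0, -2, 3, 2; Σd² = 38
ρ = 1 − 6Σd² / [n(n²−1)] = 1 − 6×38 / (7×48) = 1 − 228/336 ≈ 0.321

0.321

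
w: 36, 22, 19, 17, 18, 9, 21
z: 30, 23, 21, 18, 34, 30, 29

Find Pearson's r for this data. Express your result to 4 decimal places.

n = 7, Σw = 142, Σz = 185, Σw² = 3276, Σz² = 5091, Σwz = 3782
nΣwz − ΣwΣz = 26474 − 26270 = 204
nΣw² − (Σw)² = 22932 − 20164 = 2768; nΣz² − (Σz)² = 35637 − 34225 = 1412
r = 204 / √(2768 × 1412) = 204 / 1976.9714 ≈ 0.1032

0.1032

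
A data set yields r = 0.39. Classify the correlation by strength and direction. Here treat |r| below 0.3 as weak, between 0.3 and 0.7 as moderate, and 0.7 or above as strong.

moderate positive

r = 0.39 > 0 so the relationship is positive.
|r| = 0.39, which falls in the moderate range.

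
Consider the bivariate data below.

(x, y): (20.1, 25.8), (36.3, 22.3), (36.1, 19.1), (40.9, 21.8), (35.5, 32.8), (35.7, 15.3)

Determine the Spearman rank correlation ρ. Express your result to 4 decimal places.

Rank x: 1, 5, 4, 6, 2, 3
Rank y: 5, 4, 2, 3, 6, 1
d = rank(x) − rank(y): -4, 1, 2, 3, -4, 2; Σd² = 50
ρ = 1 − 6Σd² / [n(n²−1)] = 1 − 6×50 / (6×35) = 1 − 300/210 ≈ -0.4286

-0.4286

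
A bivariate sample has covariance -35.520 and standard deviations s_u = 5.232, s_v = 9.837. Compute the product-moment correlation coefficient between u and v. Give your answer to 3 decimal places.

-0.690

r = Cov(u,v) / (s_u · s_v) = -35.520 / (5.232 × 9.837)
  = -35.520 / 51.4672 ≈ -0.690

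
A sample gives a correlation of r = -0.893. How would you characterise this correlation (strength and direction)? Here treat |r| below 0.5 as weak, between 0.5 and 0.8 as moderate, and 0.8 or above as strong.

strong negative

r = -0.893 < 0 so the relationship is negative.
|r| = 0.893, which falls in the strong range.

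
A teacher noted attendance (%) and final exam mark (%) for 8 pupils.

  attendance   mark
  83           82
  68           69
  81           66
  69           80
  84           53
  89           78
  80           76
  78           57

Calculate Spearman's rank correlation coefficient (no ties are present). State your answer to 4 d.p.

Rank attendance: 6, 1, 5, 2, 7, 8, 4, 3
Rank mark: 8, 4, 3, 7, 1, 6, 5, 2
d = rank(attendance) − rank(mark): -2, -3, 2, -5, 6, 2, -1, 1; Σd² = 84
ρ = 1 − 6Σd² / [n(n²−1)] = 1 − 6×84 / (8×63) = 1 − 504/504 ≈ 0.0000

0.0000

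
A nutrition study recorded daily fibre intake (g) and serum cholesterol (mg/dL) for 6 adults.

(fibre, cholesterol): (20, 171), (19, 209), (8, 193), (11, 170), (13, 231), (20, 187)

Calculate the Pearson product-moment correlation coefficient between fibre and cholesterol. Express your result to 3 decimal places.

n = 6, Σx = 91, Σy = 1161, Σx² = 1515, Σy² = 227401, Σxy = 17548
nΣxy − ΣxΣy = 105288 − 105651 = -363
nΣx² − (Σx)² = 9090 − 8281 = 809; nΣy² − (Σy)² = 1364406 − 1347921 = 16485
r = -363 / √(809 × 16485) = -363 / 3651.8988 ≈ -0.099

-0.099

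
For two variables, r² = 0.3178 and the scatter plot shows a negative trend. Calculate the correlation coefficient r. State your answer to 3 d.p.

|r| = √0.3178 = 0.564
The association is negative, so r = −0.564.

-0.564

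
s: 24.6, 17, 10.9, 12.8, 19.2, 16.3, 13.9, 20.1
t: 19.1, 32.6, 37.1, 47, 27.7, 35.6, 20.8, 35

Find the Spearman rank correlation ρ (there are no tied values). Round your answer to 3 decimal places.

-0.667

Rank s: 8, 5, 1, 2, 6, 4, 3, 7
Rank t: 1, 4, 7, 8, 3, 6, 2, 5
d = rank(s) − rank(t): 7, 1, -6, -6, 3, -2, 1, 2; Σd² = 140
ρ = 1 − 6Σd² / [n(n²−1)] = 1 − 6×140 / (8×63) = 1 − 840/504 ≈ -0.667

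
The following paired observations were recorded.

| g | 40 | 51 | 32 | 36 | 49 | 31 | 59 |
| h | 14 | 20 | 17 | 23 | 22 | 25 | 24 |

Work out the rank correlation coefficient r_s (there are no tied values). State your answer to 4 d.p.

-0.0714

Rank g: 4, 6, 2, 3, 5, 1, 7
Rank h: 1, 3, 2, 5, 4, 7, 6
d = rank(g) − rank(h): 3, 3, 0, -2, 1, -6, 1; Σd² = 60
ρ = 1 − 6Σd² / [n(n²−1)] = 1 − 6×60 / (7×48) = 1 − 360/336 ≈ -0.0714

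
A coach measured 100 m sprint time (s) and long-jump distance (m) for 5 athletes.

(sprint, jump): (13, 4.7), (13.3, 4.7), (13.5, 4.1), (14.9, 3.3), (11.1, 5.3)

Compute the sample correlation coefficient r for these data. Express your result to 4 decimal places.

n = 5, Σx = 65.8, Σy = 22.1, Σx² = 873.36, Σy² = 99.97, Σxy = 286.96
nΣxy − ΣxΣy = 1434.8 − 1454.18 = -19.38
nΣx² − (Σx)² = 4366.8 − 4329.64 = 37.16; nΣy² − (Σy)² = 499.85 − 488.41 = 11.44
r = -19.38 / √(37.16 × 11.44) = -19.38 / 20.6182 ≈ -0.9399

-0.9399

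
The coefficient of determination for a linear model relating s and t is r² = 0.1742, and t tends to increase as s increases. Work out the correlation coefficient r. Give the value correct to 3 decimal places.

|r| = √0.1742 = 0.417
The association is positive, so r = 0.417.

0.417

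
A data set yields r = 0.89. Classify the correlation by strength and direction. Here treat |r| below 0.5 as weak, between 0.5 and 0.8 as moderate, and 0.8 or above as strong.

strong positive

r = 0.89 > 0 so the relationship is positive.
|r| = 0.89, which falls in the strong range.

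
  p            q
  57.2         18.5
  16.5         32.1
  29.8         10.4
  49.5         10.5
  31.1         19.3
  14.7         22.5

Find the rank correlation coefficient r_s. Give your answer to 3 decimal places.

-0.543

Rank p: 6, 2, 3, 5, 4, 1
Rank q: 3, 6, 1, 2, 4, 5
d = rank(p) − rank(q): 3, -4, 2, 3, 0, -4; Σd² = 54
ρ = 1 − 6Σd² / [n(n²−1)] = 1 − 6×54 / (6×35) = 1 − 324/210 ≈ -0.543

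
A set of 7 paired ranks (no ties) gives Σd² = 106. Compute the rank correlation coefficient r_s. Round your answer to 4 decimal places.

ρ = 1 − 6Σd² / [n(n²−1)] = 1 − 6×106 / (7×48)
  = 1 − 636/336 = 1 − 1.89286 ≈ -0.8929

-0.8929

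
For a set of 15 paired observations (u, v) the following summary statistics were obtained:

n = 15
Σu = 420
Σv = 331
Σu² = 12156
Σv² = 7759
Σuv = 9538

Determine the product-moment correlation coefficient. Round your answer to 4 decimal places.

0.6361

r = (nΣuv − ΣuΣv) / √[(nΣu² − (Σu)²)(nΣv² − (Σv)²)]
Numerator: 15×9538 − 420×331 = 4050
Denominator: √[(182340 − 176400)(116385 − 109561)] = √[5940 × 6824] = 6366.6757
r = 4050 / 6366.6757 ≈ 0.6361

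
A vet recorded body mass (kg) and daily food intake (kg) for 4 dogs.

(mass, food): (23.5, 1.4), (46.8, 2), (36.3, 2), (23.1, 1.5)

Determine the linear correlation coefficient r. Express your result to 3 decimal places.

0.917

n = 4, Σx = 129.7, Σy = 6.9, Σx² = 4593.79, Σy² = 12.21, Σxy = 233.75
nΣxy − ΣxΣy = 935 − 894.93 = 40.07
nΣx² − (Σx)² = 18375.16 − 16822.09 = 1553.07; nΣy² − (Σy)² = 48.84 − 47.61 = 1.23
r = 40.07 / √(1553.07 × 1.23) = 40.07 / 43.7067 ≈ 0.917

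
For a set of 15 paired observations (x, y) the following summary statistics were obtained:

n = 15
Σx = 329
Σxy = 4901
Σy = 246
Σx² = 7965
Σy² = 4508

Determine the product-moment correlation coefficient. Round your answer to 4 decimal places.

-0.8305

r = (nΣxy − ΣxΣy) / √[(nΣx² − (Σx)²)(nΣy² − (Σy)²)]
Numerator: 15×4901 − 329×246 = -7419
Denominator: √[(119475 − 108241)(67620 − 60516)] = √[11234 × 7104] = 8933.4392
r = -7419 / 8933.4392 ≈ -0.8305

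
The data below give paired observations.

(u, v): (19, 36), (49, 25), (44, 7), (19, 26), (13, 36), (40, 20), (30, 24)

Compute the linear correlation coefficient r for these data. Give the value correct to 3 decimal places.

n = 7, Σu = 214, Σv = 174, Σu² = 7728, Σv² = 4918, Σuv = 4699
nΣuv − ΣuΣv = 32893 − 37236 = -4343
nΣu² − (Σu)² = 54096 − 45796 = 8300; nΣv² − (Σv)² = 34426 − 30276 = 4150
r = -4343 / √(8300 × 4150) = -4343 / 5868.9863 ≈ -0.740

-0.740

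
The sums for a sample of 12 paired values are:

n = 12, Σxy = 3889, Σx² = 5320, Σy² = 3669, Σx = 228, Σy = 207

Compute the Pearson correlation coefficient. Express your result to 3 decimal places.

r = (nΣxy − ΣxΣy) / √[(nΣx² − (Σx)²)(nΣy² − (Σy)²)]
Numerator: 12×3889 − 228×207 = -528
Denominator: √[(63840 − 51984)(44028 − 42849)] = √[11856 × 1179] = 3738.7463
r = -528 / 3738.7463 ≈ -0.141

-0.141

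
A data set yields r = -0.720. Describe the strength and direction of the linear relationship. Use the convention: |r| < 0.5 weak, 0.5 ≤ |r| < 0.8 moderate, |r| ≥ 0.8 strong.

r = -0.720 < 0 so the relationship is negative.
|r| = 0.720, which falls in the moderate range.

moderate negative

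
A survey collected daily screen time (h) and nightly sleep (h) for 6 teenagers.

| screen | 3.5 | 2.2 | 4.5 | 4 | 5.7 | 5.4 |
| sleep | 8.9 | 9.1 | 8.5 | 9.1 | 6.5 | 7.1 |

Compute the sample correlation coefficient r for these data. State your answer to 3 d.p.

-0.864

n = 6, Σx = 25.3, Σy = 49.2, Σx² = 114.99, Σy² = 409.74, Σxy = 201.21
nΣxy − ΣxΣy = 1207.26 − 1244.76 = -37.5
nΣx² − (Σx)² = 689.94 − 640.09 = 49.85; nΣy² − (Σy)² = 2458.44 − 2420.64 = 37.8
r = -37.5 / √(49.85 × 37.8) = -37.5 / 43.4089 ≈ -0.864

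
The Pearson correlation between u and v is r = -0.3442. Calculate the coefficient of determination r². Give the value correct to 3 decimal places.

r² = (-0.3442)² = 0.118

0.118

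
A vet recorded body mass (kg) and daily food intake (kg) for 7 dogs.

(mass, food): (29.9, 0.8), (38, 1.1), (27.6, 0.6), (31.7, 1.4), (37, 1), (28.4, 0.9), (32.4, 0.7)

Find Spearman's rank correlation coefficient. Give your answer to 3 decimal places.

0.571

Rank mass: 3, 7, 1, 4, 6, 2, 5
Rank food: 3, 6, 1, 7, 5, 4, 2
d = rank(mass) − rank(food): 0, 1, 0, -3, 1, -2, 3; Σd² = 24
ρ = 1 − 6Σd² / [n(n²−1)] = 1 − 6×24 / (7×48) = 1 − 144/336 ≈ 0.571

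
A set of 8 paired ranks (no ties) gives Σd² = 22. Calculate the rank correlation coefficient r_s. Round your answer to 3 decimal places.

0.738

ρ = 1 − 6Σd² / [n(n²−1)] = 1 − 6×22 / (8×63)
  = 1 − 132/504 = 1 − 0.2619 ≈ 0.738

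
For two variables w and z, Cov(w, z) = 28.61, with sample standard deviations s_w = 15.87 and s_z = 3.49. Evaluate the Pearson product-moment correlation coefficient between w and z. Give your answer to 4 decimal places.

r = Cov(w,z) / (s_w · s_z) = 28.61 / (15.87 × 3.49)
  = 28.61 / 55.3863 ≈ 0.5166

0.5166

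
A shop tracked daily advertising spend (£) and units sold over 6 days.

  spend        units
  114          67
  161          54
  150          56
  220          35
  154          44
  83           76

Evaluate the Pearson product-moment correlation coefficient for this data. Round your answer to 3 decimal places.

-0.952

n = 6, Σx = 882, Σy = 332, Σx² = 140422, Σy² = 19478, Σxy = 45516
nΣxy − ΣxΣy = 273096 − 292824 = -19728
nΣx² − (Σx)² = 842532 − 777924 = 64608; nΣy² − (Σy)² = 116868 − 110224 = 6644
r = -19728 / √(64608 × 6644) = -19728 / 20718.4833 ≈ -0.952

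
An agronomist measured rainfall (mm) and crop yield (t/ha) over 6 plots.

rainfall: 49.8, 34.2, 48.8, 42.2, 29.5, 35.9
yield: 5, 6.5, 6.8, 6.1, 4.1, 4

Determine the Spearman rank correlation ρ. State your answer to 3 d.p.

0.314

Rank rainfall: 6, 2, 5, 4, 1, 3
Rank yield: 3, 5, 6, 4, 2, 1
d = rank(rainfall) − rank(yield): 3, -3, -1, 0, -1, 2; Σd² = 24
ρ = 1 − 6Σd² / [n(n²−1)] = 1 − 6×24 / (6×35) = 1 − 144/210 ≈ 0.314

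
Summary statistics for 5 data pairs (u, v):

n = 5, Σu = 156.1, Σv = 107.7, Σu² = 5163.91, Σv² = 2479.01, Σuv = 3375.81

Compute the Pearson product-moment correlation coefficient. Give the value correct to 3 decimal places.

0.062

r = (nΣuv − ΣuΣv) / √[(nΣu² − (Σu)²)(nΣv² − (Σv)²)]
Numerator: 5×3375.81 − 156.1×107.7 = 67.08
Denominator: √[(25819.55 − 24367.21)(12395.05 − 11599.29)] = √[1452.34 × 795.76] = 1075.0414
r = 67.08 / 1075.0414 ≈ 0.062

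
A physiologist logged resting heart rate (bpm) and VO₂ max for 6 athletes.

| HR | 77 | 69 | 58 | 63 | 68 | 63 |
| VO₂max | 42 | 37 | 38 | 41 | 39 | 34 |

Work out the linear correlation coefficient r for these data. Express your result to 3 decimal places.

n = 6, Σx = 398, Σy = 231, Σx² = 26616, Σy² = 8935, Σxy = 15368
nΣxy − ΣxΣy = 92208 − 91938 = 270
nΣx² − (Σx)² = 159696 − 158404 = 1292; nΣy² − (Σy)² = 53610 − 53361 = 249
r = 270 / √(1292 × 249) = 270 / 567.1931 ≈ 0.476

0.476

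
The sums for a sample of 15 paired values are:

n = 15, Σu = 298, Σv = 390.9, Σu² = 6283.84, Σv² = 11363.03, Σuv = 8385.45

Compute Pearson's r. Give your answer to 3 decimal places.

0.947

r = (nΣuv − ΣuΣv) / √[(nΣu² − (Σu)²)(nΣv² − (Σv)²)]
Numerator: 15×8385.45 − 298×390.9 = 9293.55
Denominator: √[(94257.6 − 88804)(170445.45 − 152802.81)] = √[5453.6 × 17642.64] = 9808.9705
r = 9293.55 / 9808.9705 ≈ 0.947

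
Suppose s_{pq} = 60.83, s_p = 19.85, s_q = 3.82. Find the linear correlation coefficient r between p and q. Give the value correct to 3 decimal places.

r = Cov(p,q) / (s_p · s_q) = 60.83 / (19.85 × 3.82)
  = 60.83 / 75.8270 ≈ 0.802

0.802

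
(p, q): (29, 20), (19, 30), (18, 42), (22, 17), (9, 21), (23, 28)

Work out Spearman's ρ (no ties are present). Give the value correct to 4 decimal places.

Rank p: 6, 3, 2, 4, 1, 5
Rank q: 2, 5, 6, 1, 3, 4
d = rank(p) − rank(q): 4, -2, -4, 3, -2, 1; Σd² = 50
ρ = 1 − 6Σd² / [n(n²−1)] = 1 − 6×50 / (6×35) = 1 − 300/210 ≈ -0.4286

-0.4286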